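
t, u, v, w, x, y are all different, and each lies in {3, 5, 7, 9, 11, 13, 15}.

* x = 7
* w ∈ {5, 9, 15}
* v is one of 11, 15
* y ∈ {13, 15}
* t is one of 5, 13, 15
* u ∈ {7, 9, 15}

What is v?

x's domain is down to {7}, so x = 7. Strike 7 from u.
The 5 still-open variables together cover exactly {5, 9, 11, 13, 15} — 5 values for 5 variables — and 11 appears only in v's list, so v = 11.

11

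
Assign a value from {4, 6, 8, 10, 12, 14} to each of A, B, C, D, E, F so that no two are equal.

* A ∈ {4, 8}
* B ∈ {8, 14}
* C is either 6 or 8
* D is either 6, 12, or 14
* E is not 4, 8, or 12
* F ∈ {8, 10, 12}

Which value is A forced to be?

4

The 6 variables together cover exactly {4, 6, 8, 10, 12, 14} — 6 values for 6 variables — and 4 appears only in A's list, so A = 4.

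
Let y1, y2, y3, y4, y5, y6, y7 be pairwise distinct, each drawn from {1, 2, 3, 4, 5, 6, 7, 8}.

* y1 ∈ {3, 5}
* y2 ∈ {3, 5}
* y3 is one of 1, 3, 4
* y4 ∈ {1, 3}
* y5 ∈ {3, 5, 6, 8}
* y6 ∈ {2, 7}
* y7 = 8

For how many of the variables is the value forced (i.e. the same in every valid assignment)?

y7 has just one choice, so y7 = 8. Strike 8 from y5.
y1 and y2 between them cover only {3, 5} — a naked pair. Remove those values from y3, y4, y5.
That leaves y4 = 1. Remove 1 from y3.
y5 has just one choice, so y5 = 6.
y3 has just one choice, so y3 = 4.
Determined: y3=4, y4=1, y5=6, y7=8. The other variables each still have more than one consistent value. That makes 4.

4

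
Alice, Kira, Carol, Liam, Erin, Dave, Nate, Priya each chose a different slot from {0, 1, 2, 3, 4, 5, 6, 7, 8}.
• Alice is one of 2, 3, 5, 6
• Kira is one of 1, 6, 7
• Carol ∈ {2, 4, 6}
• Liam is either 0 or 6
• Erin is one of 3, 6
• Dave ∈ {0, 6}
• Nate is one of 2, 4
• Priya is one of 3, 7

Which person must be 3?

Erin

The 8 variables together cover exactly {0, 1, 2, 3, 4, 5, 6, 7} — 8 values for 8 variables — and 1 appears only in Kira's list, so Kira = 1.
Among the 7 still-open variables, 5 fits only Alice (and all 7 values in {0, 2, 3, 4, 5, 6, 7} must be used), so Alice = 5.
Among the 6 still-open variables, 7 fits only Priya (and all 6 values in {0, 2, 3, 4, 6, 7} must be used), so Priya = 7.
The 5 still-open variables draw from only 5 values {0, 2, 3, 4, 6}, so each is used; only Erin can be 3, hence Erin = 3.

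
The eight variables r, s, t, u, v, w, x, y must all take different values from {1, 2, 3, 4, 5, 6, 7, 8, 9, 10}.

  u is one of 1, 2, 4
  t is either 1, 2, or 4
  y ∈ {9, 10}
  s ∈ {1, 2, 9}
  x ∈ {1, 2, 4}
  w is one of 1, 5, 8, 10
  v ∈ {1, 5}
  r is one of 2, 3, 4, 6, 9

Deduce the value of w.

8

t, u, x share exactly the 3 values {1, 2, 4}; by pigeonhole those values go to them, so strike 1, 2, 4 from r, s, v, w.
s has just one choice, so s = 9. Strike 9 from r, y.
v must be 5 (only option left). Strike 5 from w.
y must be 10 (only option left). Eliminate 10 elsewhere: w.
So w = 8.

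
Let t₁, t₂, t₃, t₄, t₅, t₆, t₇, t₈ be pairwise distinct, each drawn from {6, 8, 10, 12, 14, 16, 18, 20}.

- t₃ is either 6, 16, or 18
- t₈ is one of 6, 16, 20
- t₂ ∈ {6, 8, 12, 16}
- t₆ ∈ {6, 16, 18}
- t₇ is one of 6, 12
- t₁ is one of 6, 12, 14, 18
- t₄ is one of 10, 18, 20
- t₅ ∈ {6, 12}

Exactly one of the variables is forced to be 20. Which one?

t₈

Among the 8 variables, 8 fits only t₂ (and all 8 values in {6, 8, 10, 12, 14, 16, 18, 20} must be used), so t₂ = 8.
The 7 still-open variables together cover exactly {6, 10, 12, 14, 16, 18, 20} — 7 values for 7 variables — and 10 appears only in t₄'s list, so t₄ = 10.
The 6 still-open variables together cover exactly {6, 12, 14, 16, 18, 20} — 6 values for 6 variables — and 14 appears only in t₁'s list, so t₁ = 14.
The 5 still-open variables together cover exactly {6, 12, 16, 18, 20} — 5 values for 5 variables — and 20 appears only in t₈'s list, so t₈ = 20.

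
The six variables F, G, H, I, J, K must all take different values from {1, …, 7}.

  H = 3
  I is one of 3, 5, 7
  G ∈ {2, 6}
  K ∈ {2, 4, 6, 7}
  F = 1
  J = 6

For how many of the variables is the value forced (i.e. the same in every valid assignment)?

F's domain is down to {1}, so F = 1.
H must be 3 (only option left). Strike 3 from I.
J's domain is down to {6}, so J = 6. Strike 6 from G, K.
G must be 2 (only option left). Eliminate 2 elsewhere: K.
Determined: F=1, G=2, H=3, J=6. The other variables each still have more than one consistent value. That makes 4.

4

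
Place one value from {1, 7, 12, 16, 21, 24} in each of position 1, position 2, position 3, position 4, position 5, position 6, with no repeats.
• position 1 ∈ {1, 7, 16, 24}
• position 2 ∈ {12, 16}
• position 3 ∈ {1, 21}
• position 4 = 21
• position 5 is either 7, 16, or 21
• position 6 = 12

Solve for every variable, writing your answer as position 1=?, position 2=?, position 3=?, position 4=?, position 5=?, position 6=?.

position 1=24, position 2=16, position 3=1, position 4=21, position 5=7, position 6=12

position 4 must be 21 (only option left). Eliminate 21 elsewhere: position 3, position 5.
position 6 has just one choice, so position 6 = 12. So position 2 can't be 12.
position 2 must be 16 (only option left). Strike 16 from position 1, position 5.
position 3's domain is down to {1}, so position 3 = 1. Strike 1 from position 1.
position 5 has just one choice, so position 5 = 7. Eliminate 7 elsewhere: position 1.
position 1 has just one choice, so position 1 = 24.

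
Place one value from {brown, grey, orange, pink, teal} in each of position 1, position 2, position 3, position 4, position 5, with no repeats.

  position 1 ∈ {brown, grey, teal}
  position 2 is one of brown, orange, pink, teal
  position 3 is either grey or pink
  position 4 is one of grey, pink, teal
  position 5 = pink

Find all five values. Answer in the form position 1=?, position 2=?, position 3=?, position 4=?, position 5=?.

position 1=brown, position 2=orange, position 3=grey, position 4=teal, position 5=pink

position 5's domain is down to {pink}, so position 5 = pink. So position 2, position 3, position 4 can't be pink.
position 3 has just one choice, so position 3 = grey. Strike grey from position 1, position 4.
That leaves position 4 = teal. So position 1, position 2 can't be teal.
position 1 has just one choice, so position 1 = brown. Remove brown from position 2.
That leaves position 2 = orange.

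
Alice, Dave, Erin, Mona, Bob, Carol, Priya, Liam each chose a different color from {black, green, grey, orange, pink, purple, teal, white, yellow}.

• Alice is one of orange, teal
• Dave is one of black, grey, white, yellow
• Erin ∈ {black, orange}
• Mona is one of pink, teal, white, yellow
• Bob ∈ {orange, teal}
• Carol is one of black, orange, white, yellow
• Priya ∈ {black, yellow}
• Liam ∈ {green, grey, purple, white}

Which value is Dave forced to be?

grey

Alice and Bob between them cover only {orange, teal} — a naked pair. Remove those values from Erin, Mona, Carol.
That leaves Erin = black. Remove black from Dave, Carol, Priya.
Priya has just one choice, so Priya = yellow. Strike yellow from Dave, Mona, Carol.
That leaves Carol = white. Remove white from Dave, Mona, Liam.
So Dave = grey.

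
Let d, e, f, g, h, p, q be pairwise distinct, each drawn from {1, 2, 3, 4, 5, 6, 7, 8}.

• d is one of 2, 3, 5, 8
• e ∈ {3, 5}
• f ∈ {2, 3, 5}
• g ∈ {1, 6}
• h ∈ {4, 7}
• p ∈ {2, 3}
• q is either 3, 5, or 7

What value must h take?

The 3 variables e, f, p are confined to {2, 3, 5}, which locks those values in; drop them from d, q.
d must be 8 (only option left).
q's domain is down to {7}, so q = 7. So h can't be 7.
So h = 4.

4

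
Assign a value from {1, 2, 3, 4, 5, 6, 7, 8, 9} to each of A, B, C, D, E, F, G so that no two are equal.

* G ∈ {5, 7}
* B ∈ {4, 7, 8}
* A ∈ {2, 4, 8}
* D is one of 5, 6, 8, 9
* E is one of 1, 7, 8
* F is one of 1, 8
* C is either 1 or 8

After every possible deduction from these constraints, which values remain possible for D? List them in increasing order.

6, 9

C and F share exactly the 2 values {1, 8}; by pigeonhole those values go to them, so strike 1, 8 from A, B, D, E.
That leaves E = 7. So B, G can't be 7.
G's domain is down to {5}, so G = 5. Strike 5 from D.
B's domain is down to {4}, so B = 4. Strike 4 from A.
A has just one choice, so A = 2.
No further eliminations apply; D can still be any of 6, 9.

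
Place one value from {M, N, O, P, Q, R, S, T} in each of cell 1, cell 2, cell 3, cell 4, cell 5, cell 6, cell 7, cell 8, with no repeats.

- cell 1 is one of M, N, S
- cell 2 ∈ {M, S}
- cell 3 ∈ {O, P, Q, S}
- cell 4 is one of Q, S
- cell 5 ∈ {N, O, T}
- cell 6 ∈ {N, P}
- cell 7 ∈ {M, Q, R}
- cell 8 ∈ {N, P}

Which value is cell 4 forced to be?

Q

The 8 variables together cover exactly {M, N, O, P, Q, R, S, T} — 8 values for 8 variables — and R appears only in cell 7's list, so cell 7 = R.
The 7 still-open variables draw from only 7 values {M, N, O, P, Q, S, T}, so each is used; only cell 5 can be T, hence cell 5 = T.
Among the 6 still-open variables, O fits only cell 3 (and all 6 values in {M, N, O, P, Q, S} must be used), so cell 3 = O.
The 5 still-open variables draw from only 5 values {M, N, P, Q, S}, so each is used; only cell 4 can be Q, hence cell 4 = Q.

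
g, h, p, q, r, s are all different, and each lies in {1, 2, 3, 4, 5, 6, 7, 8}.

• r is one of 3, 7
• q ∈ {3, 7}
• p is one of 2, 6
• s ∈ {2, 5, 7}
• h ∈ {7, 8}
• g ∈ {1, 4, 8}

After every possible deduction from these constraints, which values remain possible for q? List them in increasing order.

The 2 variables q and r are confined to {3, 7}, which locks those values in; drop them from h, s.
h has just one choice, so h = 8. Strike 8 from g.
No further eliminations apply; q can still be any of 3, 7.

3, 7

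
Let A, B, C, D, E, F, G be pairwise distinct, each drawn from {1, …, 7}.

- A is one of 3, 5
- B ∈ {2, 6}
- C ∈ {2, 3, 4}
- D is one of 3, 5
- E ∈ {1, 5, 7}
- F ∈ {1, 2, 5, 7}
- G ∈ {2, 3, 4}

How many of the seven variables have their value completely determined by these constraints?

The 7 variables together cover exactly {1, 2, 3, 4, 5, 6, 7} — 7 values for 7 variables — and 6 appears only in B's list, so B = 6.
A and D between them cover only {3, 5} — a naked pair. Remove those values from C, E, F, G.
C and G between them cover only {2, 4} — a naked pair. Remove those values from F.
Determined: B=6. The other variables each still have more than one consistent value. That makes 1.

1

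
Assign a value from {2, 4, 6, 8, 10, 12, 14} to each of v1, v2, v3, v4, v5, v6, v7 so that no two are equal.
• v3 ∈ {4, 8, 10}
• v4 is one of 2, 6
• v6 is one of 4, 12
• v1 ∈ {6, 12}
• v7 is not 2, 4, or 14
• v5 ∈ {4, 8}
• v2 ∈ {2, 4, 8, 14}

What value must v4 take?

The 7 variables together cover exactly {2, 4, 6, 8, 10, 12, 14} — 7 values for 7 variables — and 14 appears only in v2's list, so v2 = 14.
The 6 still-open variables draw from only 6 values {2, 4, 6, 8, 10, 12}, so each is used; only v4 can be 2, hence v4 = 2.

2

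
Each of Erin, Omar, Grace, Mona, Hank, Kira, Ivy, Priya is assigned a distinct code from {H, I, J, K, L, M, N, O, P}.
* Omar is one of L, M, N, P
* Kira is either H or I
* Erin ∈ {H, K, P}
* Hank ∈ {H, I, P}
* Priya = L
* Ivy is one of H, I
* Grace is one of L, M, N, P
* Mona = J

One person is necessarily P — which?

Mona has just one choice, so Mona = J.
Priya has just one choice, so Priya = L. Strike L from Omar, Grace.
The 6 still-open variables draw from only 6 values {H, I, K, M, N, P}, so each is used; only Erin can be K, hence Erin = K.
Kira and Ivy share exactly the 2 values {H, I}; by pigeonhole those values go to them, so strike H, I from Hank.
So P goes to Hank.

Hank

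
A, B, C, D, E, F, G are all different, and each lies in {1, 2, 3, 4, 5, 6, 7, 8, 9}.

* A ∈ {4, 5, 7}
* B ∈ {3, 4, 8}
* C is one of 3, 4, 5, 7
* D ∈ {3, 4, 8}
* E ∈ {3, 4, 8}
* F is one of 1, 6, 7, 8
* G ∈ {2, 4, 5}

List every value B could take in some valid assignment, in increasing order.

3, 4, 8

B, D, E share exactly the 3 values {3, 4, 8}; by pigeonhole those values go to them, so strike 3, 4, 8 from A, C, F, G.
A and C between them cover only {5, 7} — a naked pair. Remove those values from F, G.
That leaves G = 2.
No further eliminations apply; B can still be any of 3, 4, 8.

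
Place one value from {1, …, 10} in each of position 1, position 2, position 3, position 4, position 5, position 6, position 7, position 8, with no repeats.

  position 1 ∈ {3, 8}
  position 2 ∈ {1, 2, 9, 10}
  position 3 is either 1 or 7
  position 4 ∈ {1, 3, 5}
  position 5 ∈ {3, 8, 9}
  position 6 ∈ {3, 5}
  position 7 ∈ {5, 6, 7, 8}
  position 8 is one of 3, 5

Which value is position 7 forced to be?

position 6 and position 8 share exactly the 2 values {3, 5}; by pigeonhole those values go to them, so strike 3, 5 from position 1, position 4, position 5, position 7.
position 1 has just one choice, so position 1 = 8. So position 5, position 7 can't be 8.
position 4 has just one choice, so position 4 = 1. So position 2, position 3 can't be 1.
That leaves position 5 = 9. So position 2 can't be 9.
position 3's domain is down to {7}, so position 3 = 7. Strike 7 from position 7.
So position 7 = 6.

6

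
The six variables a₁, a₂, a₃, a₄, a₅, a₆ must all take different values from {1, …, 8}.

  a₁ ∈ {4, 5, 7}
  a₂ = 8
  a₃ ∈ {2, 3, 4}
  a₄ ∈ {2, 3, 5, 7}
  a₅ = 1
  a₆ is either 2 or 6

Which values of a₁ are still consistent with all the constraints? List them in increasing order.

4, 5, 7

a₂ must be 8 (only option left).
a₅ has just one choice, so a₅ = 1.
No further eliminations apply; a₁ can still be any of 4, 5, 7.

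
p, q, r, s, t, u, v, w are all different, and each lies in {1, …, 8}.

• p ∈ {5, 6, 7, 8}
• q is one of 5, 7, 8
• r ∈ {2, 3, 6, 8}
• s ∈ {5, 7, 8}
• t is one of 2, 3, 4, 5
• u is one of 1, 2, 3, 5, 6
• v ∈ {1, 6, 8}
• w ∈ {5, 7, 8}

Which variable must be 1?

v

Among the 8 variables, 4 fits only t (and all 8 values in {1, 2, 3, 4, 5, 6, 7, 8} must be used), so t = 4.
q, s, w between them cover only {5, 7, 8} — a naked triple. Remove those values from p, r, u, v.
p's domain is down to {6}, so p = 6. Eliminate 6 elsewhere: r, u, v.
So 1 goes to v.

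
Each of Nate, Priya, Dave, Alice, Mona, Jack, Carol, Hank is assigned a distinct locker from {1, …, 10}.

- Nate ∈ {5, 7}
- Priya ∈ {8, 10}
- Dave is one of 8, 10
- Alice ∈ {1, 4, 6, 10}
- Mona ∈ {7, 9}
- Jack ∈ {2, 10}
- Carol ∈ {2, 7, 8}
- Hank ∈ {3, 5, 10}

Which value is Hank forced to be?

The 2 variables Priya and Dave are confined to {8, 10}, which locks those values in; drop them from Alice, Jack, Carol, Hank.
Jack has just one choice, so Jack = 2. Strike 2 from Carol.
Carol must be 7 (only option left). Eliminate 7 elsewhere: Nate, Mona.
Nate must be 5 (only option left). So Hank can't be 5.
So Hank = 3.

3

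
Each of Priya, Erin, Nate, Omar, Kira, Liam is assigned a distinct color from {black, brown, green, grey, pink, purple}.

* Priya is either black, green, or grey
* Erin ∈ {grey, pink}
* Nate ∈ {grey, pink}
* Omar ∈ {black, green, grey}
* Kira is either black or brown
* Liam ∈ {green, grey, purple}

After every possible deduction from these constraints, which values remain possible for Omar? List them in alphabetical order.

black, green

The 6 variables draw from only 6 values {black, brown, green, grey, pink, purple}, so each is used; only Kira can be brown, hence Kira = brown.
Among the 5 still-open variables, purple fits only Liam (and all 5 values in {black, green, grey, pink, purple} must be used), so Liam = purple.
The 2 variables Erin and Nate are confined to {grey, pink}, which locks those values in; drop them from Priya, Omar.
No further eliminations apply; Omar can still be any of black, green.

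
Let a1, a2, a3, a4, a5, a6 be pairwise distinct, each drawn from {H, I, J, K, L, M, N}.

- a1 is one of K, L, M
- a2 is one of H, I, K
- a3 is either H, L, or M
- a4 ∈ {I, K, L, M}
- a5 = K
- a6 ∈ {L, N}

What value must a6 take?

a5 has just one choice, so a5 = K. So a1, a2, a4 can't be K.
The 5 still-open variables together cover exactly {H, I, L, M, N} — 5 values for 5 variables — and N appears only in a6's list, so a6 = N.

N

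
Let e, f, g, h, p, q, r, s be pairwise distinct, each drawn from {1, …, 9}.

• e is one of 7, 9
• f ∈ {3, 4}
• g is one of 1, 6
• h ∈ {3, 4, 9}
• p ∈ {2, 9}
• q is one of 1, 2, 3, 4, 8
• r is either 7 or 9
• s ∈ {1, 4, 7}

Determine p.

2

The 8 variables draw from only 8 values {1, 2, 3, 4, 6, 7, 8, 9}, so each is used; only g can be 6, hence g = 6.
Among the 7 still-open variables, 8 fits only q (and all 7 values in {1, 2, 3, 4, 7, 8, 9} must be used), so q = 8.
The 6 still-open variables draw from only 6 values {1, 2, 3, 4, 7, 9}, so each is used; only s can be 1, hence s = 1.
The 5 still-open variables together cover exactly {2, 3, 4, 7, 9} — 5 values for 5 variables — and 2 appears only in p's list, so p = 2.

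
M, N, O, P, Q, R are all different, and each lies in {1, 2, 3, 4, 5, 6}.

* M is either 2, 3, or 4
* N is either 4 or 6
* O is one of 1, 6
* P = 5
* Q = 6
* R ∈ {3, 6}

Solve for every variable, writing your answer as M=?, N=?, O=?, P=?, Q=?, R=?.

P has just one choice, so P = 5.
That leaves Q = 6. Eliminate 6 elsewhere: N, O, R.
R must be 3 (only option left). Eliminate 3 elsewhere: M.
N has just one choice, so N = 4. Remove 4 from M.
That leaves O = 1.
M has just one choice, so M = 2.

M=2, N=4, O=1, P=5, Q=6, R=3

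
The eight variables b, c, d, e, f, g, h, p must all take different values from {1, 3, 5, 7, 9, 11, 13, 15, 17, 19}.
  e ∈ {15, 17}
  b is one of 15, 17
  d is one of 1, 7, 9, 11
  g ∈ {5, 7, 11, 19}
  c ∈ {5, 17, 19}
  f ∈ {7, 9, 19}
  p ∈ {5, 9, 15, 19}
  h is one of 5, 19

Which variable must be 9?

Among the 8 variables, 1 fits only d (and all 8 values in {1, 5, 7, 9, 11, 15, 17, 19} must be used), so d = 1.
Among the 7 still-open variables, 11 fits only g (and all 7 values in {5, 7, 9, 11, 15, 17, 19} must be used), so g = 11.
The 6 still-open variables draw from only 6 values {5, 7, 9, 15, 17, 19}, so each is used; only f can be 7, hence f = 7.
Among the 5 still-open variables, 9 fits only p (and all 5 values in {5, 9, 15, 17, 19} must be used), so p = 9.

p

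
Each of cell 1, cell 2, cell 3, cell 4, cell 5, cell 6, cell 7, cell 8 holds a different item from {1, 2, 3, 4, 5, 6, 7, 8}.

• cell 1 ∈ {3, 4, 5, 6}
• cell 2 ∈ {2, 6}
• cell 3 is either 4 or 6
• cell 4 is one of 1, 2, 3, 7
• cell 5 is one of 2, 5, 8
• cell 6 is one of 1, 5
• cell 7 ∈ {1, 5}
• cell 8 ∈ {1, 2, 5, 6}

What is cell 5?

8

The 8 variables together cover exactly {1, 2, 3, 4, 5, 6, 7, 8} — 8 values for 8 variables — and 7 appears only in cell 4's list, so cell 4 = 7.
Among the 7 still-open variables, 3 fits only cell 1 (and all 7 values in {1, 2, 3, 4, 5, 6, 8} must be used), so cell 1 = 3.
The 6 still-open variables draw from only 6 values {1, 2, 4, 5, 6, 8}, so each is used; only cell 3 can be 4, hence cell 3 = 4.
The 5 still-open variables draw from only 5 values {1, 2, 5, 6, 8}, so each is used; only cell 5 can be 8, hence cell 5 = 8.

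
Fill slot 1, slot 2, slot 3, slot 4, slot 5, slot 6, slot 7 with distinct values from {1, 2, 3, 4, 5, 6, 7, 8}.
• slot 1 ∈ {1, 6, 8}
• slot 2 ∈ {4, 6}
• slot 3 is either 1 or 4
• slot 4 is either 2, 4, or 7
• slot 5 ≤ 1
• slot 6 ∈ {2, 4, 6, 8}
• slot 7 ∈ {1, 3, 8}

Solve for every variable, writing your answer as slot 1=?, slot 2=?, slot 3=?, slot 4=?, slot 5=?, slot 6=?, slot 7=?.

slot 5 has just one choice, so slot 5 = 1. Eliminate 1 elsewhere: slot 1, slot 3, slot 7.
slot 3's domain is down to {4}, so slot 3 = 4. Strike 4 from slot 2, slot 4, slot 6.
slot 2's domain is down to {6}, so slot 2 = 6. Remove 6 from slot 1, slot 6.
slot 1 must be 8 (only option left). Strike 8 from slot 6, slot 7.
slot 6 must be 2 (only option left). So slot 4 can't be 2.
That leaves slot 7 = 3.
slot 4 has just one choice, so slot 4 = 7.

slot 1=8, slot 2=6, slot 3=4, slot 4=7, slot 5=1, slot 6=2, slot 7=3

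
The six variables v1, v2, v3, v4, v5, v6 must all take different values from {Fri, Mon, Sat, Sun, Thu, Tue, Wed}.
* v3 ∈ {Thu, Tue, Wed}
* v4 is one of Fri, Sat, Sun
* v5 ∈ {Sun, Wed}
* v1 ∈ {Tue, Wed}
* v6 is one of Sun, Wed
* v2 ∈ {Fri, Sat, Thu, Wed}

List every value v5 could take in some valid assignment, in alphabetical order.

Sun, Wed

v5 and v6 between them cover only {Sun, Wed} — a naked pair. Remove those values from v1, v2, v3, v4.
v1's domain is down to {Tue}, so v1 = Tue. Remove Tue from v3.
v3 must be Thu (only option left). So v2 can't be Thu.
No further eliminations apply; v5 can still be any of Sun, Wed.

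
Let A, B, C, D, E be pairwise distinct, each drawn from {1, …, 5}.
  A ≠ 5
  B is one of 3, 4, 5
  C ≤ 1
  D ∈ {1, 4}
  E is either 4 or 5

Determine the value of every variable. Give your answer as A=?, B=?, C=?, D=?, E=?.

A=2, B=3, C=1, D=4, E=5

C must be 1 (only option left). Strike 1 from A, D.
That leaves D = 4. Eliminate 4 elsewhere: A, B, E.
E has just one choice, so E = 5. Eliminate 5 elsewhere: B.
B must be 3 (only option left). Remove 3 from A.
A has just one choice, so A = 2.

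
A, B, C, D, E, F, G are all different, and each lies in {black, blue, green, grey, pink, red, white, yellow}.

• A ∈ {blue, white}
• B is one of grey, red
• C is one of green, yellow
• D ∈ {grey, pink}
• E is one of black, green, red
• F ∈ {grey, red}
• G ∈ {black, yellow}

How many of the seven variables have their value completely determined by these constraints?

The 2 variables B and F are confined to {grey, red}, which locks those values in; drop them from D, E.
That leaves D = pink.
Determined: D=pink. The other variables each still have more than one consistent value. That makes 1.

1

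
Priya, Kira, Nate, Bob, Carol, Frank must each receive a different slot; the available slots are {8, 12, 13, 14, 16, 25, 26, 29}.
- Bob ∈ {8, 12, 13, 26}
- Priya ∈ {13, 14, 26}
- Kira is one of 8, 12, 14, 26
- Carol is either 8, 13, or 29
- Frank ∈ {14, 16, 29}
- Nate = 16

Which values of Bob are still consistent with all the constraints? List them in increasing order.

8, 12, 13, 26

Nate has just one choice, so Nate = 16. So Frank can't be 16.
No further eliminations apply; Bob can still be any of 8, 12, 13, 26.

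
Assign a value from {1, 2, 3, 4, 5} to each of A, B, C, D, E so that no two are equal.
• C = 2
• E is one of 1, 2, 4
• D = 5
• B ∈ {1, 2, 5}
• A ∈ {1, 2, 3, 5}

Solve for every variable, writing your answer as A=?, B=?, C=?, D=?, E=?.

C must be 2 (only option left). Remove 2 from A, B, E.
That leaves D = 5. So A, B can't be 5.
B must be 1 (only option left). Strike 1 from A, E.
E's domain is down to {4}, so E = 4.
A has just one choice, so A = 3.

A=3, B=1, C=2, D=5, E=4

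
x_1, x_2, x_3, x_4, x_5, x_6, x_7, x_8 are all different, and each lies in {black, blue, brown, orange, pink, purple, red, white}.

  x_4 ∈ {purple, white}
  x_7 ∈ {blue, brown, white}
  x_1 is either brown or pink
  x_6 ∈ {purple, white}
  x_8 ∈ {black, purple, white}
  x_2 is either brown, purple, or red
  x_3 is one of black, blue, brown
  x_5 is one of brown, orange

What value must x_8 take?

Among the 8 variables, orange fits only x_5 (and all 8 values in {black, blue, brown, orange, pink, purple, red, white} must be used), so x_5 = orange.
The 7 still-open variables together cover exactly {black, blue, brown, pink, purple, red, white} — 7 values for 7 variables — and pink appears only in x_1's list, so x_1 = pink.
Among the 6 still-open variables, red fits only x_2 (and all 6 values in {black, blue, brown, purple, red, white} must be used), so x_2 = red.
x_4 and x_6 share exactly the 2 values {purple, white}; by pigeonhole those values go to them, so strike purple, white from x_7, x_8.
So x_8 = black.

black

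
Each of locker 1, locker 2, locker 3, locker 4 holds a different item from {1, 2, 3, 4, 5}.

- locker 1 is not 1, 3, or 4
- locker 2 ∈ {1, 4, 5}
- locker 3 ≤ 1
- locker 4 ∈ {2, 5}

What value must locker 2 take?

4

locker 3 has just one choice, so locker 3 = 1. Eliminate 1 elsewhere: locker 2.
The 3 still-open variables together cover exactly {2, 4, 5} — 3 values for 3 variables — and 4 appears only in locker 2's list, so locker 2 = 4.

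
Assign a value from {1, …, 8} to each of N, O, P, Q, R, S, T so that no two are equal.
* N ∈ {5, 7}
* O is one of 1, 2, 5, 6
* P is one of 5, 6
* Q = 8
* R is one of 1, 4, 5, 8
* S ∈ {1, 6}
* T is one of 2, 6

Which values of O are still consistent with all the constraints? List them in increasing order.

Q's domain is down to {8}, so Q = 8. So R can't be 8.
Among the 6 still-open variables, 4 fits only R (and all 6 values in {1, 2, 4, 5, 6, 7} must be used), so R = 4.
The 5 still-open variables together cover exactly {1, 2, 5, 6, 7} — 5 values for 5 variables — and 7 appears only in N's list, so N = 7.
No further eliminations apply; O can still be any of 1, 2, 5, 6.

1, 2, 5, 6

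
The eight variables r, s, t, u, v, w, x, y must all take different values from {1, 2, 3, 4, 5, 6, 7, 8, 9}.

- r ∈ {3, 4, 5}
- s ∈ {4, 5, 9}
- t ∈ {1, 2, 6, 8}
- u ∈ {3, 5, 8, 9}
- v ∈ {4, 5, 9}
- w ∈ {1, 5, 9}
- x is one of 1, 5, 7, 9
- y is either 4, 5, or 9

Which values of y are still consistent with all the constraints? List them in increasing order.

s, v, y between them cover only {4, 5, 9} — a naked triple. Remove those values from r, u, w, x.
That leaves r = 3. Strike 3 from u.
u's domain is down to {8}, so u = 8. Eliminate 8 elsewhere: t.
That leaves w = 1. Strike 1 from t, x.
x has just one choice, so x = 7.
No further eliminations apply; y can still be any of 4, 5, 9.

4, 5, 9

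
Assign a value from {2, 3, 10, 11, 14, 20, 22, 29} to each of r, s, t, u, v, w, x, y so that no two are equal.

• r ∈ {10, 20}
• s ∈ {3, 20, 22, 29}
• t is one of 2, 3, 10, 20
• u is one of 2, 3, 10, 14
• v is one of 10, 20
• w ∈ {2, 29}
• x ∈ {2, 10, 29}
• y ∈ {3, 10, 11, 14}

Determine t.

3

The 8 variables draw from only 8 values {2, 3, 10, 11, 14, 20, 22, 29}, so each is used; only y can be 11, hence y = 11.
Among the 7 still-open variables, 14 fits only u (and all 7 values in {2, 3, 10, 14, 20, 22, 29} must be used), so u = 14.
The 6 still-open variables draw from only 6 values {2, 3, 10, 20, 22, 29}, so each is used; only s can be 22, hence s = 22.
The 5 still-open variables together cover exactly {2, 3, 10, 20, 29} — 5 values for 5 variables — and 3 appears only in t's list, so t = 3.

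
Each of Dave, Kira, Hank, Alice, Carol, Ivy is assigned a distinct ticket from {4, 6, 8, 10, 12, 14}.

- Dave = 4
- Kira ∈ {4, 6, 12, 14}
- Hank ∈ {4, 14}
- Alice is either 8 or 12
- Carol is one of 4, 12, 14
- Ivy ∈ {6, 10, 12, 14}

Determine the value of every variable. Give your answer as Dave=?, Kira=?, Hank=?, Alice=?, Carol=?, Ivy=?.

Dave has just one choice, so Dave = 4. Remove 4 from Kira, Hank, Carol.
Hank's domain is down to {14}, so Hank = 14. Remove 14 from Kira, Carol, Ivy.
That leaves Carol = 12. Strike 12 from Kira, Alice, Ivy.
That leaves Kira = 6. Eliminate 6 elsewhere: Ivy.
Alice has just one choice, so Alice = 8.
Ivy must be 10 (only option left).

Dave=4, Kira=6, Hank=14, Alice=8, Carol=12, Ivy=10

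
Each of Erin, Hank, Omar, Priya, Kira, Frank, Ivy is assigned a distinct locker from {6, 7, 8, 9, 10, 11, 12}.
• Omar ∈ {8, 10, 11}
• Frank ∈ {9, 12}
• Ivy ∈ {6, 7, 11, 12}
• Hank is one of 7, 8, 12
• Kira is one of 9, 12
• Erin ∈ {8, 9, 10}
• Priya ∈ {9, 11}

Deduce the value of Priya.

The 7 variables together cover exactly {6, 7, 8, 9, 10, 11, 12} — 7 values for 7 variables — and 6 appears only in Ivy's list, so Ivy = 6.
Among the 6 still-open variables, 7 fits only Hank (and all 6 values in {7, 8, 9, 10, 11, 12} must be used), so Hank = 7.
Kira and Frank between them cover only {9, 12} — a naked pair. Remove those values from Erin, Priya.
So Priya = 11.

11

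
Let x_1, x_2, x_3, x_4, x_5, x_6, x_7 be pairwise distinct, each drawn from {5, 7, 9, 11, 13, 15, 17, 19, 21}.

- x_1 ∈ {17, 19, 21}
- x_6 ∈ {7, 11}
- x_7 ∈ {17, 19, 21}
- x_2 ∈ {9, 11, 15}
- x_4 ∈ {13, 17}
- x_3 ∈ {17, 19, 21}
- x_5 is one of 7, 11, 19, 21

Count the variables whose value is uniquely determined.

The 3 variables x_1, x_3, x_7 are confined to {17, 19, 21}, which locks those values in; drop them from x_4, x_5.
x_4 must be 13 (only option left).
The 2 variables x_5 and x_6 are confined to {7, 11}, which locks those values in; drop them from x_2.
Determined: x_4=13. The other variables each still have more than one consistent value. That makes 1.

1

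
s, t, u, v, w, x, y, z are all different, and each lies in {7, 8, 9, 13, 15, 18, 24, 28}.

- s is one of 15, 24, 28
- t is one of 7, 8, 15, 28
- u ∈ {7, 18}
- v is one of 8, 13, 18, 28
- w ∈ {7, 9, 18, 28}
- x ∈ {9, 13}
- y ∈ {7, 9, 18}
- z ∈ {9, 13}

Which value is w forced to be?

The 8 variables together cover exactly {7, 8, 9, 13, 15, 18, 24, 28} — 8 values for 8 variables — and 24 appears only in s's list, so s = 24.
Among the 7 still-open variables, 15 fits only t (and all 7 values in {7, 8, 9, 13, 15, 18, 28} must be used), so t = 15.
Among the 6 still-open variables, 8 fits only v (and all 6 values in {7, 8, 9, 13, 18, 28} must be used), so v = 8.
Among the 5 still-open variables, 28 fits only w (and all 5 values in {7, 9, 13, 18, 28} must be used), so w = 28.

28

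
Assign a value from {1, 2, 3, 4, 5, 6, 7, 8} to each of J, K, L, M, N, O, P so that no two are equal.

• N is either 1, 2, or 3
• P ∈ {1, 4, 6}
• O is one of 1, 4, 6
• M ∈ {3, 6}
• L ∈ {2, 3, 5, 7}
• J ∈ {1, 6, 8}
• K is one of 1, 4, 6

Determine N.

2

K, O, P between them cover only {1, 4, 6} — a naked triple. Remove those values from J, M, N.
J must be 8 (only option left).
That leaves M = 3. Remove 3 from L, N.
So N = 2.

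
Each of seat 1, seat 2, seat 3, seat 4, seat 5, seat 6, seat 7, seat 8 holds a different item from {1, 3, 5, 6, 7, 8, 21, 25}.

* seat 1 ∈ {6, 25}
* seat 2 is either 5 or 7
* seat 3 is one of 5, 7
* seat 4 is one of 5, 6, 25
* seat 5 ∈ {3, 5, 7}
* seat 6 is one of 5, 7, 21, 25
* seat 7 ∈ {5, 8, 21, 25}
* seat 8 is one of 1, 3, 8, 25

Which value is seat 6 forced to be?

21

The 8 variables draw from only 8 values {1, 3, 5, 6, 7, 8, 21, 25}, so each is used; only seat 8 can be 1, hence seat 8 = 1.
The 7 still-open variables draw from only 7 values {3, 5, 6, 7, 8, 21, 25}, so each is used; only seat 5 can be 3, hence seat 5 = 3.
The 6 still-open variables together cover exactly {5, 6, 7, 8, 21, 25} — 6 values for 6 variables — and 8 appears only in seat 7's list, so seat 7 = 8.
Among the 5 still-open variables, 21 fits only seat 6 (and all 5 values in {5, 6, 7, 21, 25} must be used), so seat 6 = 21.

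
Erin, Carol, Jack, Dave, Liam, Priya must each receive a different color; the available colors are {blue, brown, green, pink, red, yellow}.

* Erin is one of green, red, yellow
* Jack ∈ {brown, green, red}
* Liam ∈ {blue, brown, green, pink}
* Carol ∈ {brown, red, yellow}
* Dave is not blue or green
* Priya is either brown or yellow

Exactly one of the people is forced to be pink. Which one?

Dave

Among the 6 variables, blue fits only Liam (and all 6 values in {blue, brown, green, pink, red, yellow} must be used), so Liam = blue.
The 5 still-open variables draw from only 5 values {brown, green, pink, red, yellow}, so each is used; only Dave can be pink, hence Dave = pink.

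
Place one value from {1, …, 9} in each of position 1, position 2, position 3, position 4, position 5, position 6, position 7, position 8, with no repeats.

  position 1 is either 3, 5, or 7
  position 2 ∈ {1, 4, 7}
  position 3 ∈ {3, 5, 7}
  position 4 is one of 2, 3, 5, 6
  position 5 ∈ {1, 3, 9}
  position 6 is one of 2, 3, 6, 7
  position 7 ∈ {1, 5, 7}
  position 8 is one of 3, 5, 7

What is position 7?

The 8 variables draw from only 8 values {1, 2, 3, 4, 5, 6, 7, 9}, so each is used; only position 2 can be 4, hence position 2 = 4.
The 7 still-open variables draw from only 7 values {1, 2, 3, 5, 6, 7, 9}, so each is used; only position 5 can be 9, hence position 5 = 9.
The 6 still-open variables draw from only 6 values {1, 2, 3, 5, 6, 7}, so each is used; only position 7 can be 1, hence position 7 = 1.

1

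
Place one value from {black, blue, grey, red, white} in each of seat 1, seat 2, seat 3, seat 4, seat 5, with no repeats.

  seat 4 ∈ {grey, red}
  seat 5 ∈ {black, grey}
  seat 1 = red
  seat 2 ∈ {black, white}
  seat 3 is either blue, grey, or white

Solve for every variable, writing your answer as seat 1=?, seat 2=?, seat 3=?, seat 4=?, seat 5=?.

seat 1 has just one choice, so seat 1 = red. Eliminate red elsewhere: seat 4.
That leaves seat 4 = grey. Remove grey from seat 3, seat 5.
seat 5's domain is down to {black}, so seat 5 = black. Remove black from seat 2.
seat 2 has just one choice, so seat 2 = white. Eliminate white elsewhere: seat 3.
seat 3's domain is down to {blue}, so seat 3 = blue.

seat 1=red, seat 2=white, seat 3=blue, seat 4=grey, seat 5=black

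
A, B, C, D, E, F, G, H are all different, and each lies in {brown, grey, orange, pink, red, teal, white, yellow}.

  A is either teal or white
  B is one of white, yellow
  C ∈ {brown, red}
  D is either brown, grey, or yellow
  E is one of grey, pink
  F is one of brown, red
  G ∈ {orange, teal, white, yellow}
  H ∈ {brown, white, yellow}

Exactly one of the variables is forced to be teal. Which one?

A

The 8 variables together cover exactly {brown, grey, orange, pink, red, teal, white, yellow} — 8 values for 8 variables — and orange appears only in G's list, so G = orange.
The 7 still-open variables together cover exactly {brown, grey, pink, red, teal, white, yellow} — 7 values for 7 variables — and pink appears only in E's list, so E = pink.
The 6 still-open variables together cover exactly {brown, grey, red, teal, white, yellow} — 6 values for 6 variables — and grey appears only in D's list, so D = grey.
Among the 5 still-open variables, teal fits only A (and all 5 values in {brown, red, teal, white, yellow} must be used), so A = teal.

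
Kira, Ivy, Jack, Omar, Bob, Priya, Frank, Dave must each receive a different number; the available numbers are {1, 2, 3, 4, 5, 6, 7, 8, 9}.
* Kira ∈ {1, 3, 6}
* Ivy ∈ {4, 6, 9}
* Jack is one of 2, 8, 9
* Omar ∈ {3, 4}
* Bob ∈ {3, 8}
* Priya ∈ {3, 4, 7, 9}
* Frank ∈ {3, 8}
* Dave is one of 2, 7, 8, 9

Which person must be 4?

The 8 variables together cover exactly {1, 2, 3, 4, 6, 7, 8, 9} — 8 values for 8 variables — and 1 appears only in Kira's list, so Kira = 1.
Among the 7 still-open variables, 6 fits only Ivy (and all 7 values in {2, 3, 4, 6, 7, 8, 9} must be used), so Ivy = 6.
Bob and Frank share exactly the 2 values {3, 8}; by pigeonhole those values go to them, so strike 3, 8 from Jack, Omar, Priya, Dave.
So 4 goes to Omar.

Omar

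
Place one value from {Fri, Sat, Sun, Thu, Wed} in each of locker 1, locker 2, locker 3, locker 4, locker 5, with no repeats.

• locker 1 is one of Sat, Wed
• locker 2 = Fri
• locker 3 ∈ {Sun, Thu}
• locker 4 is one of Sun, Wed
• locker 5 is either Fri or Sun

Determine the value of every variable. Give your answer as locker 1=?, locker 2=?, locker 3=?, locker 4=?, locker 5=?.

locker 1=Sat, locker 2=Fri, locker 3=Thu, locker 4=Wed, locker 5=Sun

locker 2 has just one choice, so locker 2 = Fri. Eliminate Fri elsewhere: locker 5.
locker 5's domain is down to {Sun}, so locker 5 = Sun. Strike Sun from locker 3, locker 4.
locker 3 must be Thu (only option left).
locker 4 must be Wed (only option left). Strike Wed from locker 1.
locker 1's domain is down to {Sat}, so locker 1 = Sat.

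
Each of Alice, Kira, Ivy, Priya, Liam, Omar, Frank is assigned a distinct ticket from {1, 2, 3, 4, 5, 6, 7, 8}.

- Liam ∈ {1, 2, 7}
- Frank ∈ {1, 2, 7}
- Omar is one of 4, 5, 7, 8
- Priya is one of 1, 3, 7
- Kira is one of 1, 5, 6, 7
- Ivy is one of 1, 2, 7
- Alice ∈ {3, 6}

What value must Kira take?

5

Ivy, Liam, Frank share exactly the 3 values {1, 2, 7}; by pigeonhole those values go to them, so strike 1, 2, 7 from Kira, Priya, Omar.
Priya must be 3 (only option left). So Alice can't be 3.
Alice's domain is down to {6}, so Alice = 6. So Kira can't be 6.
So Kira = 5.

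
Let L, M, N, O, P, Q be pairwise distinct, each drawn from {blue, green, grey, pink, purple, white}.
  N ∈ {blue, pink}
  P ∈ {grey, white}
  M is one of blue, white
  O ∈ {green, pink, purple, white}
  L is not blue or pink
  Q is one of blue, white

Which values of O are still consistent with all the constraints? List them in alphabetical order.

green, purple

M and Q share exactly the 2 values {blue, white}; by pigeonhole those values go to them, so strike blue, white from L, N, O, P.
N's domain is down to {pink}, so N = pink. Strike pink from O.
P must be grey (only option left). So L can't be grey.
No further eliminations apply; O can still be any of green, purple.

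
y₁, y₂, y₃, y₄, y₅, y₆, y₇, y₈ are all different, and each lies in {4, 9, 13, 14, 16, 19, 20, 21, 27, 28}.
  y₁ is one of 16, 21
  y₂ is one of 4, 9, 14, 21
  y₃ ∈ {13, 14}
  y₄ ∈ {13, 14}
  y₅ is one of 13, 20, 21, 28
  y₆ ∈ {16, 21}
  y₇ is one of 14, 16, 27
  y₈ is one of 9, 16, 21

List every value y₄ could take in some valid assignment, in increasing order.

13, 14

The 2 variables y₁ and y₆ are confined to {16, 21}, which locks those values in; drop them from y₂, y₅, y₇, y₈.
y₈ has just one choice, so y₈ = 9. Strike 9 from y₂.
The 2 variables y₃ and y₄ are confined to {13, 14}, which locks those values in; drop them from y₂, y₅, y₇.
y₂ has just one choice, so y₂ = 4.
y₇ must be 27 (only option left).
No further eliminations apply; y₄ can still be any of 13, 14.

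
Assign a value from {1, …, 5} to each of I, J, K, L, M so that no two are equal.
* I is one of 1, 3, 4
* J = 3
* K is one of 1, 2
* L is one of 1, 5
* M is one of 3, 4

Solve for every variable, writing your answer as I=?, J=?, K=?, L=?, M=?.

J must be 3 (only option left). Eliminate 3 elsewhere: I, M.
M has just one choice, so M = 4. Eliminate 4 elsewhere: I.
I has just one choice, so I = 1. Eliminate 1 elsewhere: K, L.
That leaves K = 2.
L's domain is down to {5}, so L = 5.

I=1, J=3, K=2, L=5, M=4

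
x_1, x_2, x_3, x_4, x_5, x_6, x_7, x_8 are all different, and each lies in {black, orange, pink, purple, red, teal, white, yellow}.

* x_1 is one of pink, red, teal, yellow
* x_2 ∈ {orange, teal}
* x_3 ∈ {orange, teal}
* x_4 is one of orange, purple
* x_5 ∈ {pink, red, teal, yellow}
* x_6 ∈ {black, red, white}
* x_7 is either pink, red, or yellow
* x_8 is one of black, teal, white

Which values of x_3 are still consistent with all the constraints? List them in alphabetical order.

The 8 variables draw from only 8 values {black, orange, pink, purple, red, teal, white, yellow}, so each is used; only x_4 can be purple, hence x_4 = purple.
x_2 and x_3 share exactly the 2 values {orange, teal}; by pigeonhole those values go to them, so strike orange, teal from x_1, x_5, x_8.
x_1, x_5, x_7 between them cover only {pink, red, yellow} — a naked triple. Remove those values from x_6.
No further eliminations apply; x_3 can still be any of orange, teal.

orange, teal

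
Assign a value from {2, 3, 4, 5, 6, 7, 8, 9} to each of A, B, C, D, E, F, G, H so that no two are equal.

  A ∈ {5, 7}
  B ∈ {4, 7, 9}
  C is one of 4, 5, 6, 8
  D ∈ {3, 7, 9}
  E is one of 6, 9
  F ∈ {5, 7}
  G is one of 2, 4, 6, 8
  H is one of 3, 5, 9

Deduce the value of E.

Among the 8 variables, 2 fits only G (and all 8 values in {2, 3, 4, 5, 6, 7, 8, 9} must be used), so G = 2.
The 7 still-open variables draw from only 7 values {3, 4, 5, 6, 7, 8, 9}, so each is used; only C can be 8, hence C = 8.
Among the 6 still-open variables, 4 fits only B (and all 6 values in {3, 4, 5, 6, 7, 9} must be used), so B = 4.
The 5 still-open variables draw from only 5 values {3, 5, 6, 7, 9}, so each is used; only E can be 6, hence E = 6.

6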